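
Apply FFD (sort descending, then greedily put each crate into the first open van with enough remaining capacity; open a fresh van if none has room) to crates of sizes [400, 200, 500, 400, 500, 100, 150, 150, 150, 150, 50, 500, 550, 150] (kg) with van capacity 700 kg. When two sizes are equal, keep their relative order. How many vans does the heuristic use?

6

Sorted descending: 550, 500, 500, 500, 400, 400, 200, 150, 150, 150, 150, 150, 100, 50.
  550 → van 1 (new)  [load 550/700]
  500 → van 2 (new)  [load 500/700]
  500 → van 3 (new)  [load 500/700]
  500 → van 4 (new)  [load 500/700]
  400 → van 5 (new)  [load 400/700]
  400 → van 6 (new)  [load 400/700]
  200 → van 2  [load 700/700]
  150 → van 1  [load 700/700]
  150 → van 3  [load 650/700]
  150 → van 4  [load 650/700]
  150 → van 5  [load 550/700]
  150 → van 5  [load 700/700]
  100 → van 6  [load 500/700]
  50 → van 3  [load 700/700]
6 vans opened.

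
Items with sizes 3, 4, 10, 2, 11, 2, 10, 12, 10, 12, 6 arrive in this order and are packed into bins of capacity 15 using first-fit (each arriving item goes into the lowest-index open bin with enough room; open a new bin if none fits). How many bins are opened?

  3 → bin 1 (new)  [load 3/15]
  4 → bin 1  [load 7/15]
  10 → bin 2 (new)  [load 10/15]
  2 → bin 1  [load 9/15]
  11 → bin 3 (new)  [load 11/15]
  2 → bin 1  [load 11/15]
  10 → bin 4 (new)  [load 10/15]
  12 → bin 5 (new)  [load 12/15]
  10 → bin 6 (new)  [load 10/15]
  12 → bin 7 (new)  [load 12/15]
  6 → bin 8 (new)  [load 6/15]
8 bins opened.

8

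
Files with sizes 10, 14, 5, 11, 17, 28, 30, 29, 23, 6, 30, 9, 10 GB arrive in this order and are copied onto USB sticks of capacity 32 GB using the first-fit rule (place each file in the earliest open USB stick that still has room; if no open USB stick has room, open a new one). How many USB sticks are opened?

  10 → USB stick 1 (new)  [load 10/32]
  14 → USB stick 1  [load 24/32]
  5 → USB stick 1  [load 29/32]
  11 → USB stick 2 (new)  [load 11/32]
  17 → USB stick 2  [load 28/32]
  28 → USB stick 3 (new)  [load 28/32]
  30 → USB stick 4 (new)  [load 30/32]
  29 → USB stick 5 (new)  [load 29/32]
  23 → USB stick 6 (new)  [load 23/32]
  6 → USB stick 6  [load 29/32]
  30 → USB stick 7 (new)  [load 30/32]
  9 → USB stick 8 (new)  [load 9/32]
  10 → USB stick 8  [load 19/32]
8 USB sticks opened.

8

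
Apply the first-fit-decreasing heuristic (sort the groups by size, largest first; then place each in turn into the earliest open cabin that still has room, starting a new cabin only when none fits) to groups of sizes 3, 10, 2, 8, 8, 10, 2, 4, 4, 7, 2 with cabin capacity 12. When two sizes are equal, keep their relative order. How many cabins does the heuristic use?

Sorted descending: 10, 10, 8, 8, 7, 4, 4, 3, 2, 2, 2.
  10 → cabin 1 (new)  [load 10/12]
  10 → cabin 2 (new)  [load 10/12]
  8 → cabin 3 (new)  [load 8/12]
  8 → cabin 4 (new)  [load 8/12]
  7 → cabin 5 (new)  [load 7/12]
  4 → cabin 3  [load 12/12]
  4 → cabin 4  [load 12/12]
  3 → cabin 5  [load 10/12]
  2 → cabin 1  [load 12/12]
  2 → cabin 2  [load 12/12]
  2 → cabin 5  [load 12/12]
5 cabins opened.

5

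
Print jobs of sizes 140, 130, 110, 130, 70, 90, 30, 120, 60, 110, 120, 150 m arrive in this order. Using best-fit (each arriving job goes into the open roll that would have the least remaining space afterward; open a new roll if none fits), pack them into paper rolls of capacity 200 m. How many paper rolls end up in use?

  140 → roll 1 (new)  [load 140/200]
  130 → roll 2 (new)  [load 130/200]
  110 → roll 3 (new)  [load 110/200]
  130 → roll 4 (new)  [load 130/200]
  70 → roll 2  [load 200/200]
  90 → roll 3  [load 200/200]
  30 → roll 1  [load 170/200]
  120 → roll 5 (new)  [load 120/200]
  60 → roll 4  [load 190/200]
  110 → roll 6 (new)  [load 110/200]
  120 → roll 7 (new)  [load 120/200]
  150 → roll 8 (new)  [load 150/200]
8 paper rolls opened.

8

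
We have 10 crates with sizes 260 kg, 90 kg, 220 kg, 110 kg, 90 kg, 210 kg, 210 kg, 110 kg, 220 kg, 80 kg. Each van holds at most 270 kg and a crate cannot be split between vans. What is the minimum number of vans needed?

7

Total = 260 + 220 + 220 + 210 + 210 + 110 + 110 + 90 + 90 + 80 = 1600 kg.
Lower bound: ⌈1600/270⌉ = 6 vans.
A packing using 7 vans:
  van 1: 260 = 260
  van 2: 220 = 220
  van 3: 220 = 220
  van 4: 210 = 210
  van 5: 210 = 210
  van 6: 110 + 110 = 220
  van 7: 90 + 90 + 80 = 260
No arrangement into 6 vans stays within capacity, so 7 is optimal.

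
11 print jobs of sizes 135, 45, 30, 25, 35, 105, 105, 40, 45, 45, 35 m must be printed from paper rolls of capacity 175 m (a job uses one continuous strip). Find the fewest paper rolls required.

Total = 135 + 105 + 105 + 45 + 45 + 45 + 40 + 35 + 35 + 30 + 25 = 645 m.
Lower bound: ⌈645/175⌉ = 4 paper rolls.
A packing using 4 paper rolls:
  roll 1: 135 + 40 = 175
  roll 2: 105 + 45 + 25 = 175
  roll 3: 105 + 45 = 150
  roll 4: 45 + 35 + 35 + 30 = 145
This matches the lower bound, so 4 is optimal.

4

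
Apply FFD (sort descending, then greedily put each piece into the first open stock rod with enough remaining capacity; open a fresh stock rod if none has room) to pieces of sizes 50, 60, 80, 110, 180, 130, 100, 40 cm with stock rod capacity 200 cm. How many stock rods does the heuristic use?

Sorted descending: 180, 130, 110, 100, 80, 60, 50, 40.
  180 → stock rod 1 (new)  [load 180/200]
  130 → stock rod 2 (new)  [load 130/200]
  110 → stock rod 3 (new)  [load 110/200]
  100 → stock rod 4 (new)  [load 100/200]
  80 → stock rod 3  [load 190/200]
  60 → stock rod 2  [load 190/200]
  50 → stock rod 4  [load 150/200]
  40 → stock rod 4  [load 190/200]
4 stock rods opened.

4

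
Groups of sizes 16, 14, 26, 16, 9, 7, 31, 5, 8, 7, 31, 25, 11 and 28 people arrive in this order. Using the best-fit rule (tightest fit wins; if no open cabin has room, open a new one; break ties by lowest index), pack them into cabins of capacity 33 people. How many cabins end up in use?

  16 → cabin 1 (new)  [load 16/33]
  14 → cabin 1  [load 30/33]
  26 → cabin 2 (new)  [load 26/33]
  16 → cabin 3 (new)  [load 16/33]
  9 → cabin 3  [load 25/33]
  7 → cabin 2  [load 33/33]
  31 → cabin 4 (new)  [load 31/33]
  5 → cabin 3  [load 30/33]
  8 → cabin 5 (new)  [load 8/33]
  7 → cabin 5  [load 15/33]
  31 → cabin 6 (new)  [load 31/33]
  25 → cabin 7 (new)  [load 25/33]
  11 → cabin 5  [load 26/33]
  28 → cabin 8 (new)  [load 28/33]
8 cabins opened.

8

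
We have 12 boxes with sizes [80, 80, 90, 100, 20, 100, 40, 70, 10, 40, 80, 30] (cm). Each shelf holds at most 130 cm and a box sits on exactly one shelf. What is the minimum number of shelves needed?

7

Total = 100 + 100 + 90 + 80 + 80 + 80 + 70 + 40 + 40 + 30 + 20 + 10 = 740 cm.
Lower bound: ⌈740/130⌉ = 6 shelves.
Also, 7 boxes each exceed 65 cm, and no two of those can share a shelf, so at least 7 shelves are needed.
A packing using 7 shelves:
  shelf 1: 100 + 30 = 130
  shelf 2: 100 + 20 + 10 = 130
  shelf 3: 90 + 40 = 130
  shelf 4: 80 + 40 = 120
  shelf 5: 80 = 80
  shelf 6: 80 = 80
  shelf 7: 70 = 70
This matches the lower bound, so 7 is optimal.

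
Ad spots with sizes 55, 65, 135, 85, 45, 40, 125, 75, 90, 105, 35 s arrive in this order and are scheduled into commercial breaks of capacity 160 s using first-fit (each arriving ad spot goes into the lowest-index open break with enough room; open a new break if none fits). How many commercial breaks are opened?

  55 → break 1 (new)  [load 55/160]
  65 → break 1  [load 120/160]
  135 → break 2 (new)  [load 135/160]
  85 → break 3 (new)  [load 85/160]
  45 → break 3  [load 130/160]
  40 → break 1  [load 160/160]
  125 → break 4 (new)  [load 125/160]
  75 → break 5 (new)  [load 75/160]
  90 → break 6 (new)  [load 90/160]
  105 → break 7 (new)  [load 105/160]
  35 → break 4  [load 160/160]
7 commercial breaks opened.

7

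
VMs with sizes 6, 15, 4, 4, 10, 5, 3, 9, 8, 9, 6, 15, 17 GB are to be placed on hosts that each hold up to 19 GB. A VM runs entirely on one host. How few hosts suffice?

Total = 17 + 15 + 15 + 10 + 9 + 9 + 8 + 6 + 6 + 5 + 4 + 4 + 3 = 111 GB.
Lower bound: ⌈111/19⌉ = 6 hosts.
A packing using 6 hosts:
  host 1: 17 = 17
  host 2: 15 + 4 = 19
  host 3: 15 + 4 = 19
  host 4: 10 + 9 = 19
  host 5: 9 + 6 + 3 = 18
  host 6: 8 + 6 + 5 = 19
This matches the lower bound, so 6 is optimal.

6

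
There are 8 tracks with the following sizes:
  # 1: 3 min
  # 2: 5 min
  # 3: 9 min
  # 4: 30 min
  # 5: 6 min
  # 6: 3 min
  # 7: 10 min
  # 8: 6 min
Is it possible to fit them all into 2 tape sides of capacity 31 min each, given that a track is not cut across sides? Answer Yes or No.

Total = 72 min; ⌈72/31⌉ = 3.
At least 3 tape sides are required, but only 2 are allowed.

No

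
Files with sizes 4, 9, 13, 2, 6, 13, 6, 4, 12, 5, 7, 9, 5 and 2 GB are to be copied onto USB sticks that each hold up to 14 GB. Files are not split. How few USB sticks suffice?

Total = 13 + 13 + 12 + 9 + 9 + 7 + 6 + 6 + 5 + 5 + 4 + 4 + 2 + 2 = 97 GB.
Lower bound: ⌈97/14⌉ = 7 USB sticks.
A packing using 8 USB sticks:
  USB stick 1: 13 = 13
  USB stick 2: 13 = 13
  USB stick 3: 12 + 2 = 14
  USB stick 4: 9 + 5 = 14
  USB stick 5: 9 + 5 = 14
  USB stick 6: 7 + 6 = 13
  USB stick 7: 6 + 4 + 4 = 14
  USB stick 8: 2 = 2
No arrangement into 7 USB sticks stays within capacity, so 8 is optimal.

8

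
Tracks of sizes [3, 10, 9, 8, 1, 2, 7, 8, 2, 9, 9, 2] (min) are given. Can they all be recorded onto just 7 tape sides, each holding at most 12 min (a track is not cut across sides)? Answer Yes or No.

Yes

A valid assignment using 7 tape sides:
  side 1: 10 + 2 = 12
  side 2: 9 + 3 = 12
  side 3: 9 + 2 + 1 = 12
  side 4: 9 + 2 = 11
  side 5: 8 = 8
  side 6: 8 = 8
  side 7: 7 = 7
Every load is within 12 min, so 7 tape sides suffice.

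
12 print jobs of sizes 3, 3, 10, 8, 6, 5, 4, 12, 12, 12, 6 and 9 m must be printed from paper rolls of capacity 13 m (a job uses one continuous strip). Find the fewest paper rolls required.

Total = 12 + 12 + 12 + 10 + 9 + 8 + 6 + 6 + 5 + 4 + 3 + 3 = 90 m.
Lower bound: ⌈90/13⌉ = 7 paper rolls.
A packing using 8 paper rolls:
  roll 1: 12 = 12
  roll 2: 12 = 12
  roll 3: 12 = 12
  roll 4: 10 + 3 = 13
  roll 5: 9 + 4 = 13
  roll 6: 8 + 5 = 13
  roll 7: 6 + 6 = 12
  roll 8: 3 = 3
No arrangement into 7 paper rolls stays within capacity, so 8 is optimal.

8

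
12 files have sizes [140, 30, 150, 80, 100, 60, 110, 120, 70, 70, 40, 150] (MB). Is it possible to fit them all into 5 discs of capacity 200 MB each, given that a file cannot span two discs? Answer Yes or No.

Total = 1120 MB; ⌈1120/200⌉ = 6.
At least 6 discs are required, but only 5 are allowed.

No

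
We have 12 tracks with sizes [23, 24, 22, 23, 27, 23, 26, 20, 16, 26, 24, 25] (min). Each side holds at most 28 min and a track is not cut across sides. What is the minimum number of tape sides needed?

12

Total = 27 + 26 + 26 + 25 + 24 + 24 + 23 + 23 + 23 + 22 + 20 + 16 = 279 min.
Lower bound: ⌈279/28⌉ = 10 tape sides.
Also, 12 tracks each exceed 14 min, and no two of those can share a side, so at least 12 tape sides are needed.
A packing using 12 tape sides:
  side 1: 27 = 27
  side 2: 26 = 26
  side 3: 26 = 26
  side 4: 25 = 25
  side 5: 24 = 24
  side 6: 24 = 24
  side 7: 23 = 23
  side 8: 23 = 23
  side 9: 23 = 23
  side 10: 22 = 22
  side 11: 20 = 20
  side 12: 16 = 16
This matches the lower bound, so 12 is optimal.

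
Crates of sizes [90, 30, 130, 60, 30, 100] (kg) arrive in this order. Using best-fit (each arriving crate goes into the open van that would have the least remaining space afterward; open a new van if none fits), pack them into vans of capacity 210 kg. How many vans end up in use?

  90 → van 1 (new)  [load 90/210]
  30 → van 1  [load 120/210]
  130 → van 2 (new)  [load 130/210]
  60 → van 2  [load 190/210]
  30 → van 1  [load 150/210]
  100 → van 3 (new)  [load 100/210]
3 vans opened.

3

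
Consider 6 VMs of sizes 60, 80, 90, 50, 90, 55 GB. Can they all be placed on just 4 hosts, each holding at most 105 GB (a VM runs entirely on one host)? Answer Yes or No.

No

Total = 425 GB; ⌈425/105⌉ = 5.
At least 5 hosts are required, but only 4 are allowed.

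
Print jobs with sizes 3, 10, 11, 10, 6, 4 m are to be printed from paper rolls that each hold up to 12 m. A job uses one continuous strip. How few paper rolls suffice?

5

Total = 11 + 10 + 10 + 6 + 4 + 3 = 44 m.
Lower bound: ⌈44/12⌉ = 4 paper rolls.
A packing using 5 paper rolls:
  roll 1: 11 = 11
  roll 2: 10 = 10
  roll 3: 10 = 10
  roll 4: 6 + 4 = 10
  roll 5: 3 = 3
No arrangement into 4 paper rolls stays within capacity, so 5 is optimal.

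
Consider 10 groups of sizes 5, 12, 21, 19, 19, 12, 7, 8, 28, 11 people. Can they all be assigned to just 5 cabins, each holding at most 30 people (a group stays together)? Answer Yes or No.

A valid assignment using 5 cabins:
  cabin 1: 28 = 28
  cabin 2: 21 + 8 = 29
  cabin 3: 19 + 11 = 30
  cabin 4: 19 + 7 = 26
  cabin 5: 12 + 12 + 5 = 29
Every load is within 30 people, so 5 cabins suffice.

Yes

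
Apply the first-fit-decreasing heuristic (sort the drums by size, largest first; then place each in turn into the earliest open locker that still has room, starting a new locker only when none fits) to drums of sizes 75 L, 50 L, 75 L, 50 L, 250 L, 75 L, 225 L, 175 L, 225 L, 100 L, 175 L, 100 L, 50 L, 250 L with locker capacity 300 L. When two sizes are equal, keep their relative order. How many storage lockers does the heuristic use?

7

Sorted descending: 250, 250, 225, 225, 175, 175, 100, 100, 75, 75, 75, 50, 50, 50.
  250 → locker 1 (new)  [load 250/300]
  250 → locker 2 (new)  [load 250/300]
  225 → locker 3 (new)  [load 225/300]
  225 → locker 4 (new)  [load 225/300]
  175 → locker 5 (new)  [load 175/300]
  175 → locker 6 (new)  [load 175/300]
  100 → locker 5  [load 275/300]
  100 → locker 6  [load 275/300]
  75 → locker 3  [load 300/300]
  75 → locker 4  [load 300/300]
  75 → locker 7 (new)  [load 75/300]
  50 → locker 1  [load 300/300]
  50 → locker 2  [load 300/300]
  50 → locker 7  [load 125/300]
7 storage lockers opened.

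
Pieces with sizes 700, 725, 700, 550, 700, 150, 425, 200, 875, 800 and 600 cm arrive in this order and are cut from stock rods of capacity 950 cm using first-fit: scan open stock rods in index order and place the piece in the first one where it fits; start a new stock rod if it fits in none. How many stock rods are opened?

  700 → stock rod 1 (new)  [load 700/950]
  725 → stock rod 2 (new)  [load 725/950]
  700 → stock rod 3 (new)  [load 700/950]
  550 → stock rod 4 (new)  [load 550/950]
  700 → stock rod 5 (new)  [load 700/950]
  150 → stock rod 1  [load 850/950]
  425 → stock rod 6 (new)  [load 425/950]
  200 → stock rod 2  [load 925/950]
  875 → stock rod 7 (new)  [load 875/950]
  800 → stock rod 8 (new)  [load 800/950]
  600 → stock rod 9 (new)  [load 600/950]
9 stock rods opened.

9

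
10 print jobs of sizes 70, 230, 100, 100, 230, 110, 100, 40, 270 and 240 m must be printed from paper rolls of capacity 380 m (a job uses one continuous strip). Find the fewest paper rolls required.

Total = 270 + 240 + 230 + 230 + 110 + 100 + 100 + 100 + 70 + 40 = 1490 m.
Lower bound: ⌈1490/380⌉ = 4 paper rolls.
A packing using 5 paper rolls:
  roll 1: 270 + 110 = 380
  roll 2: 240 + 100 + 40 = 380
  roll 3: 230 + 100 = 330
  roll 4: 230 + 100 = 330
  roll 5: 70 = 70
No arrangement into 4 paper rolls stays within capacity, so 5 is optimal.

5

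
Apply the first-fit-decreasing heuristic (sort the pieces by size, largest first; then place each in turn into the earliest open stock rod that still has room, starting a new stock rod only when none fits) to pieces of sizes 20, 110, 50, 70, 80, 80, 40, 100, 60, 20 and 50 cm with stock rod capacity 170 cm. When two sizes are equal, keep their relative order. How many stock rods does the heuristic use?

Sorted descending: 110, 100, 80, 80, 70, 60, 50, 50, 40, 20, 20.
  110 → stock rod 1 (new)  [load 110/170]
  100 → stock rod 2 (new)  [load 100/170]
  80 → stock rod 3 (new)  [load 80/170]
  80 → stock rod 3  [load 160/170]
  70 → stock rod 2  [load 170/170]
  60 → stock rod 1  [load 170/170]
  50 → stock rod 4 (new)  [load 50/170]
  50 → stock rod 4  [load 100/170]
  40 → stock rod 4  [load 140/170]
  20 → stock rod 4  [load 160/170]
  20 → stock rod 5 (new)  [load 20/170]
5 stock rods opened.

5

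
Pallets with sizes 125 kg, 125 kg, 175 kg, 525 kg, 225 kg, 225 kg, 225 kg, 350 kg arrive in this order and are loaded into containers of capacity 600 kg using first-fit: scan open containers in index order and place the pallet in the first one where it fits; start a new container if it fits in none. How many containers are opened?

  125 → container 1 (new)  [load 125/600]
  125 → container 1  [load 250/600]
  175 → container 1  [load 425/600]
  525 → container 2 (new)  [load 525/600]
  225 → container 3 (new)  [load 225/600]
  225 → container 3  [load 450/600]
  225 → container 4 (new)  [load 225/600]
  350 → container 4  [load 575/600]
4 containers opened.

4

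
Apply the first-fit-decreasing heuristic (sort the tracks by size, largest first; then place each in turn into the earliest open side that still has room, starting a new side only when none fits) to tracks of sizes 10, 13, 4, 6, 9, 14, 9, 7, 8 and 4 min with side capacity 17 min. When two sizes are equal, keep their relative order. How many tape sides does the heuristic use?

6

Sorted descending: 14, 13, 10, 9, 9, 8, 7, 6, 4, 4.
  14 → side 1 (new)  [load 14/17]
  13 → side 2 (new)  [load 13/17]
  10 → side 3 (new)  [load 10/17]
  9 → side 4 (new)  [load 9/17]
  9 → side 5 (new)  [load 9/17]
  8 → side 4  [load 17/17]
  7 → side 3  [load 17/17]
  6 → side 5  [load 15/17]
  4 → side 2  [load 17/17]
  4 → side 6 (new)  [load 4/17]
6 tape sides opened.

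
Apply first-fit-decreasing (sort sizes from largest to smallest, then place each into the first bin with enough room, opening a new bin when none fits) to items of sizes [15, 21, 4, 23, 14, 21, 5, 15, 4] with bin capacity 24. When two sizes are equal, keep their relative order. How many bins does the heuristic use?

6

Sorted descending: 23, 21, 21, 15, 15, 14, 5, 4, 4.
  23 → bin 1 (new)  [load 23/24]
  21 → bin 2 (new)  [load 21/24]
  21 → bin 3 (new)  [load 21/24]
  15 → bin 4 (new)  [load 15/24]
  15 → bin 5 (new)  [load 15/24]
  14 → bin 6 (new)  [load 14/24]
  5 → bin 4  [load 20/24]
  4 → bin 4  [load 24/24]
  4 → bin 5  [load 19/24]
6 bins opened.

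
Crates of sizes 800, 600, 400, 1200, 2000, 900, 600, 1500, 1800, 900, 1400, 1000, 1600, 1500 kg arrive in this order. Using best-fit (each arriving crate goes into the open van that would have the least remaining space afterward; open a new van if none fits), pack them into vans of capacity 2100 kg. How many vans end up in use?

  800 → van 1 (new)  [load 800/2100]
  600 → van 1  [load 1400/2100]
  400 → van 1  [load 1800/2100]
  1200 → van 2 (new)  [load 1200/2100]
  2000 → van 3 (new)  [load 2000/2100]
  900 → van 2  [load 2100/2100]
  600 → van 4 (new)  [load 600/2100]
  1500 → van 4  [load 2100/2100]
  1800 → van 5 (new)  [load 1800/2100]
  900 → van 6 (new)  [load 900/2100]
  1400 → van 7 (new)  [load 1400/2100]
  1000 → van 6  [load 1900/2100]
  1600 → van 8 (new)  [load 1600/2100]
  1500 → van 9 (new)  [load 1500/2100]
9 vans opened.

9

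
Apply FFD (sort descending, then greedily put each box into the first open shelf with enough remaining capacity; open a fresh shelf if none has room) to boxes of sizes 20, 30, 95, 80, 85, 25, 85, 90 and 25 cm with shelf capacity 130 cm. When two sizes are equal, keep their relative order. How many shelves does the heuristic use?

Sorted descending: 95, 90, 85, 85, 80, 30, 25, 25, 20.
  95 → shelf 1 (new)  [load 95/130]
  90 → shelf 2 (new)  [load 90/130]
  85 → shelf 3 (new)  [load 85/130]
  85 → shelf 4 (new)  [load 85/130]
  80 → shelf 5 (new)  [load 80/130]
  30 → shelf 1  [load 125/130]
  25 → shelf 2  [load 115/130]
  25 → shelf 3  [load 110/130]
  20 → shelf 3  [load 130/130]
5 shelves opened.

5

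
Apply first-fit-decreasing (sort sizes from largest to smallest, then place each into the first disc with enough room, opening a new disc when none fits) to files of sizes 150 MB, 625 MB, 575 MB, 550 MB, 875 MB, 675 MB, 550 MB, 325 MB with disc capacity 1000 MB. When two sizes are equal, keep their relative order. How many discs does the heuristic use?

6

Sorted descending: 875, 675, 625, 575, 550, 550, 325, 150.
  875 → disc 1 (new)  [load 875/1000]
  675 → disc 2 (new)  [load 675/1000]
  625 → disc 3 (new)  [load 625/1000]
  575 → disc 4 (new)  [load 575/1000]
  550 → disc 5 (new)  [load 550/1000]
  550 → disc 6 (new)  [load 550/1000]
  325 → disc 2  [load 1000/1000]
  150 → disc 3  [load 775/1000]
6 discs opened.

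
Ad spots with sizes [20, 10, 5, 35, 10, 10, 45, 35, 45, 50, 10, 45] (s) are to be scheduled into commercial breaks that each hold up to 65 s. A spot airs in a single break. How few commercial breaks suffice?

6

Total = 50 + 45 + 45 + 45 + 35 + 35 + 20 + 10 + 10 + 10 + 10 + 5 = 320 s.
Lower bound: ⌈320/65⌉ = 5 commercial breaks.
Also, 6 ad spots each exceed 65/2 s, and no two of those can share a break, so at least 6 commercial breaks are needed.
A packing using 6 commercial breaks:
  break 1: 50 + 10 + 5 = 65
  break 2: 45 + 20 = 65
  break 3: 45 + 10 + 10 = 65
  break 4: 45 + 10 = 55
  break 5: 35 = 35
  break 6: 35 = 35
This matches the lower bound, so 6 is optimal.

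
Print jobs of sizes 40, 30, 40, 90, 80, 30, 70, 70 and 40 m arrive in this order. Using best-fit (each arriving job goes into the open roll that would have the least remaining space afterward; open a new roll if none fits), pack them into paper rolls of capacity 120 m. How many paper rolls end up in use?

5

  40 → roll 1 (new)  [load 40/120]
  30 → roll 1  [load 70/120]
  40 → roll 1  [load 110/120]
  90 → roll 2 (new)  [load 90/120]
  80 → roll 3 (new)  [load 80/120]
  30 → roll 2  [load 120/120]
  70 → roll 4 (new)  [load 70/120]
  70 → roll 5 (new)  [load 70/120]
  40 → roll 3  [load 120/120]
5 paper rolls opened.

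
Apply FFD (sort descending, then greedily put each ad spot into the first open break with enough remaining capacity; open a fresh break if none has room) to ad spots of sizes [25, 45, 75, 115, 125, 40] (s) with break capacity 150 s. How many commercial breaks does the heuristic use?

Sorted descending: 125, 115, 75, 45, 40, 25.
  125 → break 1 (new)  [load 125/150]
  115 → break 2 (new)  [load 115/150]
  75 → break 3 (new)  [load 75/150]
  45 → break 3  [load 120/150]
  40 → break 4 (new)  [load 40/150]
  25 → break 1  [load 150/150]
4 commercial breaks opened.

4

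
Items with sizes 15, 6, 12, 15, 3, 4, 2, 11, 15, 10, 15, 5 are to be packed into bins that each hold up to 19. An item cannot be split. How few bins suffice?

Total = 15 + 15 + 15 + 15 + 12 + 11 + 10 + 6 + 5 + 4 + 3 + 2 = 113.
Lower bound: ⌈113/19⌉ = 6 bins.
Also, 7 items each exceed 19/2, and no two of those can share a bin, so at least 7 bins are needed.
A packing using 7 bins:
  bin 1: 15 + 4 = 19
  bin 2: 15 + 3 = 18
  bin 3: 15 + 2 = 17
  bin 4: 15 = 15
  bin 5: 12 + 6 = 18
  bin 6: 11 + 5 = 16
  bin 7: 10 = 10
This matches the lower bound, so 7 is optimal.

7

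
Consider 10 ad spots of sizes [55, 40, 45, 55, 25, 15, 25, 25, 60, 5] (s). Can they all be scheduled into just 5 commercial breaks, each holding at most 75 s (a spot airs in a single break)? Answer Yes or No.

Total = 350 s; ⌈350/75⌉ = 5.
The bound of 5 does not rule out 5, but exhaustive search shows no assignment into 5 commercial breaks of capacity 75 s exists — the minimum is 6.

No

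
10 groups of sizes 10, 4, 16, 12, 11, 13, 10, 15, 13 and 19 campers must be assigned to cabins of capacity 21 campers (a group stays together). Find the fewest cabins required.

8

Total = 19 + 16 + 15 + 13 + 13 + 12 + 11 + 10 + 10 + 4 = 123 campers.
Lower bound: ⌈123/21⌉ = 6 cabins.
Also, 7 groups each exceed 21/2 campers, and no two of those can share a cabin, so at least 7 cabins are needed.
A packing using 8 cabins:
  cabin 1: 19 = 19
  cabin 2: 16 + 4 = 20
  cabin 3: 15 = 15
  cabin 4: 13 = 13
  cabin 5: 13 = 13
  cabin 6: 12 = 12
  cabin 7: 11 + 10 = 21
  cabin 8: 10 = 10
No arrangement into 7 cabins stays within capacity, so 8 is optimal.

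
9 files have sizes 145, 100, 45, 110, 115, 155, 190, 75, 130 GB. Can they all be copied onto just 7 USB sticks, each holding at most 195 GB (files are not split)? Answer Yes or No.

Yes

A valid assignment using 7 USB sticks:
  USB stick 1: 190 = 190
  USB stick 2: 155 = 155
  USB stick 3: 145 + 45 = 190
  USB stick 4: 130 = 130
  USB stick 5: 115 + 75 = 190
  USB stick 6: 110 = 110
  USB stick 7: 100 = 100
Every load is within 195 GB, so 7 USB sticks suffice.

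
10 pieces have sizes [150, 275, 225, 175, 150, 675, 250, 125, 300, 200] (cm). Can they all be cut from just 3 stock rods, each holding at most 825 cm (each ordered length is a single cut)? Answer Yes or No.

Total = 2525 cm; ⌈2525/825⌉ = 4.
At least 4 stock rods are required, but only 3 are allowed.

No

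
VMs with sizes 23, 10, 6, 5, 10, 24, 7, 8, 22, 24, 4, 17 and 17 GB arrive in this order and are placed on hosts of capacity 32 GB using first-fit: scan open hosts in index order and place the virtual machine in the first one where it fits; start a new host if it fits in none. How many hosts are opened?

  23 → host 1 (new)  [load 23/32]
  10 → host 2 (new)  [load 10/32]
  6 → host 1  [load 29/32]
  5 → host 2  [load 15/32]
  10 → host 2  [load 25/32]
  24 → host 3 (new)  [load 24/32]
  7 → host 2  [load 32/32]
  8 → host 3  [load 32/32]
  22 → host 4 (new)  [load 22/32]
  24 → host 5 (new)  [load 24/32]
  4 → host 4  [load 26/32]
  17 → host 6 (new)  [load 17/32]
  17 → host 7 (new)  [load 17/32]
7 hosts opened.

7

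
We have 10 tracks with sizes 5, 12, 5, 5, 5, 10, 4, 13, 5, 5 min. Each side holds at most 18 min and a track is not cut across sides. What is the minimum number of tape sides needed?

Total = 13 + 12 + 10 + 5 + 5 + 5 + 5 + 5 + 5 + 4 = 69 min.
Lower bound: ⌈69/18⌉ = 4 tape sides.
A packing using 5 tape sides:
  side 1: 13 + 5 = 18
  side 2: 12 + 5 = 17
  side 3: 10 + 5 = 15
  side 4: 5 + 5 + 5 = 15
  side 5: 4 = 4
No arrangement into 4 tape sides stays within capacity, so 5 is optimal.

5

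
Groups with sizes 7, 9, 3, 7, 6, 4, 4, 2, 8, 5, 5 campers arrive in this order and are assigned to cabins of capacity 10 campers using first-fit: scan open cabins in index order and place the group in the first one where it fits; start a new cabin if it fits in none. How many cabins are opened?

  7 → cabin 1 (new)  [load 7/10]
  9 → cabin 2 (new)  [load 9/10]
  3 → cabin 1  [load 10/10]
  7 → cabin 3 (new)  [load 7/10]
  6 → cabin 4 (new)  [load 6/10]
  4 → cabin 4  [load 10/10]
  4 → cabin 5 (new)  [load 4/10]
  2 → cabin 3  [load 9/10]
  8 → cabin 6 (new)  [load 8/10]
  5 → cabin 5  [load 9/10]
  5 → cabin 7 (new)  [load 5/10]
7 cabins opened.

7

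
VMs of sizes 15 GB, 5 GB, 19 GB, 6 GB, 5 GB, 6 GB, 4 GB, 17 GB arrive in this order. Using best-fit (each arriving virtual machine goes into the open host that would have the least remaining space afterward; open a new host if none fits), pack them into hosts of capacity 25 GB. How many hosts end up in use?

4

  15 → host 1 (new)  [load 15/25]
  5 → host 1  [load 20/25]
  19 → host 2 (new)  [load 19/25]
  6 → host 2  [load 25/25]
  5 → host 1  [load 25/25]
  6 → host 3 (new)  [load 6/25]
  4 → host 3  [load 10/25]
  17 → host 4 (new)  [load 17/25]
4 hosts opened.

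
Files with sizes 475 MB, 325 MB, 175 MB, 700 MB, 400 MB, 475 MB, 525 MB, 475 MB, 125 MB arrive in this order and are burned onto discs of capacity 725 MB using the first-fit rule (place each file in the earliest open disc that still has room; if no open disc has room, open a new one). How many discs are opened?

  475 → disc 1 (new)  [load 475/725]
  325 → disc 2 (new)  [load 325/725]
  175 → disc 1  [load 650/725]
  700 → disc 3 (new)  [load 700/725]
  400 → disc 2  [load 725/725]
  475 → disc 4 (new)  [load 475/725]
  525 → disc 5 (new)  [load 525/725]
  475 → disc 6 (new)  [load 475/725]
  125 → disc 4  [load 600/725]
6 discs opened.

6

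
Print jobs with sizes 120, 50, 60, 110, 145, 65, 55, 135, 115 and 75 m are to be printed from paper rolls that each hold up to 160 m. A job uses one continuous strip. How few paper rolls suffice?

7

Total = 145 + 135 + 120 + 115 + 110 + 75 + 65 + 60 + 55 + 50 = 930 m.
Lower bound: ⌈930/160⌉ = 6 paper rolls.
A packing using 7 paper rolls:
  roll 1: 145 = 145
  roll 2: 135 = 135
  roll 3: 120 = 120
  roll 4: 115 = 115
  roll 5: 110 + 50 = 160
  roll 6: 75 + 65 = 140
  roll 7: 60 + 55 = 115
No arrangement into 6 paper rolls stays within capacity, so 7 is optimal.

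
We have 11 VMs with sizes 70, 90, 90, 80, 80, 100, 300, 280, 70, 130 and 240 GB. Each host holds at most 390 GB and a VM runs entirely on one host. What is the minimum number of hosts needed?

Total = 300 + 280 + 240 + 130 + 100 + 90 + 90 + 80 + 80 + 70 + 70 = 1530 GB.
Lower bound: ⌈1530/390⌉ = 4 hosts.
A packing using 4 hosts:
  host 1: 300 + 90 = 390
  host 2: 280 + 100 = 380
  host 3: 240 + 130 = 370
  host 4: 90 + 80 + 80 + 70 + 70 = 390
This matches the lower bound, so 4 is optimal.

4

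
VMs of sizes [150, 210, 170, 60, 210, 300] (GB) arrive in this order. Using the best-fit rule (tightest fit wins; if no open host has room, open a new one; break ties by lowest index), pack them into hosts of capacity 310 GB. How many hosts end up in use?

  150 → host 1 (new)  [load 150/310]
  210 → host 2 (new)  [load 210/310]
  170 → host 3 (new)  [load 170/310]
  60 → host 2  [load 270/310]
  210 → host 4 (new)  [load 210/310]
  300 → host 5 (new)  [load 300/310]
5 hosts opened.

5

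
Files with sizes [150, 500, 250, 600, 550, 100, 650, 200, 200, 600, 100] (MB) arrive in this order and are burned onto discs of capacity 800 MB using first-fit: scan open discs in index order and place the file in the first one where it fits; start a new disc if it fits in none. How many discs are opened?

  150 → disc 1 (new)  [load 150/800]
  500 → disc 1  [load 650/800]
  250 → disc 2 (new)  [load 250/800]
  600 → disc 3 (new)  [load 600/800]
  550 → disc 2  [load 800/800]
  100 → disc 1  [load 750/800]
  650 → disc 4 (new)  [load 650/800]
  200 → disc 3  [load 800/800]
  200 → disc 5 (new)  [load 200/800]
  600 → disc 5  [load 800/800]
  100 → disc 4  [load 750/800]
5 discs opened.

5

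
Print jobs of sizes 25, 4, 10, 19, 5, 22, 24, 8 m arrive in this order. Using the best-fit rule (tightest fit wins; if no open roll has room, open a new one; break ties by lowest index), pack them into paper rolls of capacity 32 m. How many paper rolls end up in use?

4

  25 → roll 1 (new)  [load 25/32]
  4 → roll 1  [load 29/32]
  10 → roll 2 (new)  [load 10/32]
  19 → roll 2  [load 29/32]
  5 → roll 3 (new)  [load 5/32]
  22 → roll 3  [load 27/32]
  24 → roll 4 (new)  [load 24/32]
  8 → roll 4  [load 32/32]
4 paper rolls opened.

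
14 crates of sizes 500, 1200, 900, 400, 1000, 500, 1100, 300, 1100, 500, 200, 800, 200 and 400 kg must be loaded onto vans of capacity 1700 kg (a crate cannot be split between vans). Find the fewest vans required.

Total = 1200 + 1100 + 1100 + 1000 + 900 + 800 + 500 + 500 + 500 + 400 + 400 + 300 + 200 + 200 = 9100 kg.
Lower bound: ⌈9100/1700⌉ = 6 vans.
A packing using 6 vans:
  van 1: 1200 + 500 = 1700
  van 2: 1100 + 500 = 1600
  van 3: 1100 + 500 = 1600
  van 4: 1000 + 400 + 300 = 1700
  van 5: 900 + 800 = 1700
  van 6: 400 + 200 + 200 = 800
This matches the lower bound, so 6 is optimal.

6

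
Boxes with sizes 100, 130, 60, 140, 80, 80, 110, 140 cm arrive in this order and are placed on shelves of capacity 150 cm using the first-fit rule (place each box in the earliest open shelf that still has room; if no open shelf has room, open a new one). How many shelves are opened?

  100 → shelf 1 (new)  [load 100/150]
  130 → shelf 2 (new)  [load 130/150]
  60 → shelf 3 (new)  [load 60/150]
  140 → shelf 4 (new)  [load 140/150]
  80 → shelf 3  [load 140/150]
  80 → shelf 5 (new)  [load 80/150]
  110 → shelf 6 (new)  [load 110/150]
  140 → shelf 7 (new)  [load 140/150]
7 shelves opened.

7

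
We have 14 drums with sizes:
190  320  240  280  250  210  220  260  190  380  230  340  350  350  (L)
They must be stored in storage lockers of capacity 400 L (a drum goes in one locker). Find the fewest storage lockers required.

Total = 380 + 350 + 350 + 340 + 320 + 280 + 260 + 250 + 240 + 230 + 220 + 210 + 190 + 190 = 3810 L.
Lower bound: ⌈3810/400⌉ = 10 storage lockers.
Also, 12 drums each exceed 200 L, and no two of those can share a locker, so at least 12 storage lockers are needed.
A packing using 13 storage lockers:
  locker 1: 380 = 380
  locker 2: 350 = 350
  locker 3: 350 = 350
  locker 4: 340 = 340
  locker 5: 320 = 320
  locker 6: 280 = 280
  locker 7: 260 = 260
  locker 8: 250 = 250
  locker 9: 240 = 240
  locker 10: 230 = 230
  locker 11: 220 = 220
  locker 12: 210 + 190 = 400
  locker 13: 190 = 190
No arrangement into 12 storage lockers stays within capacity, so 13 is optimal.

13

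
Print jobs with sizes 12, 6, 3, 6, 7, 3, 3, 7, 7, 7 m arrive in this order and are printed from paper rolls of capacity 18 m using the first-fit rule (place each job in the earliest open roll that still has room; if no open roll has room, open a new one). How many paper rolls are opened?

4

  12 → roll 1 (new)  [load 12/18]
  6 → roll 1  [load 18/18]
  3 → roll 2 (new)  [load 3/18]
  6 → roll 2  [load 9/18]
  7 → roll 2  [load 16/18]
  3 → roll 3 (new)  [load 3/18]
  3 → roll 3  [load 6/18]
  7 → roll 3  [load 13/18]
  7 → roll 4 (new)  [load 7/18]
  7 → roll 4  [load 14/18]
4 paper rolls opened.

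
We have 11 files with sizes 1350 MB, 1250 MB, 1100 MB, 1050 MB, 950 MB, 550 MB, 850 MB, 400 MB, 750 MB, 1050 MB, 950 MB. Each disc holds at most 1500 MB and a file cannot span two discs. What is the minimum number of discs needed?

9

Total = 1350 + 1250 + 1100 + 1050 + 1050 + 950 + 950 + 850 + 750 + 550 + 400 = 10250 MB.
Lower bound: ⌈10250/1500⌉ = 7 discs.
Also, 8 files each exceed 750 MB, and no two of those can share a disc, so at least 8 discs are needed.
A packing using 9 discs:
  disc 1: 1350 = 1350
  disc 2: 1250 = 1250
  disc 3: 1100 + 400 = 1500
  disc 4: 1050 = 1050
  disc 5: 1050 = 1050
  disc 6: 950 + 550 = 1500
  disc 7: 950 = 950
  disc 8: 850 = 850
  disc 9: 750 = 750
No arrangement into 8 discs stays within capacity, so 9 is optimal.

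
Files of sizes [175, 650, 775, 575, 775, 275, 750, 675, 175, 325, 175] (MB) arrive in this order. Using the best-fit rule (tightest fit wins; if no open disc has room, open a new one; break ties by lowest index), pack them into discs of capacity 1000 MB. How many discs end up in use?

  175 → disc 1 (new)  [load 175/1000]
  650 → disc 1  [load 825/1000]
  775 → disc 2 (new)  [load 775/1000]
  575 → disc 3 (new)  [load 575/1000]
  775 → disc 4 (new)  [load 775/1000]
  275 → disc 3  [load 850/1000]
  750 → disc 5 (new)  [load 750/1000]
  675 → disc 6 (new)  [load 675/1000]
  175 → disc 1  [load 1000/1000]
  325 → disc 6  [load 1000/1000]
  175 → disc 2  [load 950/1000]
6 discs opened.

6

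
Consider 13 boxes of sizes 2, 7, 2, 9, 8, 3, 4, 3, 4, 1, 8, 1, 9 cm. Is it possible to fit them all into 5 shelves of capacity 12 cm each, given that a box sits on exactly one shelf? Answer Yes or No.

Total = 61 cm; ⌈61/12⌉ = 6.
At least 6 shelves are required, but only 5 are allowed.

No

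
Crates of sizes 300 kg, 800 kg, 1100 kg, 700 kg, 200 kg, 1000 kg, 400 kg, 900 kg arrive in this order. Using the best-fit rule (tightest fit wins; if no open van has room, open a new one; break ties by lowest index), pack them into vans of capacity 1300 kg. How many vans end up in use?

  300 → van 1 (new)  [load 300/1300]
  800 → van 1  [load 1100/1300]
  1100 → van 2 (new)  [load 1100/1300]
  700 → van 3 (new)  [load 700/1300]
  200 → van 1  [load 1300/1300]
  1000 → van 4 (new)  [load 1000/1300]
  400 → van 3  [load 1100/1300]
  900 → van 5 (new)  [load 900/1300]
5 vans opened.

5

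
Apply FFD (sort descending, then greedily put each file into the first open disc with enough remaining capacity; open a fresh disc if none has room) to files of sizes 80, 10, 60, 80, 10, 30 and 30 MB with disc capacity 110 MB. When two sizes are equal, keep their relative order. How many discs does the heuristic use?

Sorted descending: 80, 80, 60, 30, 30, 10, 10.
  80 → disc 1 (new)  [load 80/110]
  80 → disc 2 (new)  [load 80/110]
  60 → disc 3 (new)  [load 60/110]
  30 → disc 1  [load 110/110]
  30 → disc 2  [load 110/110]
  10 → disc 3  [load 70/110]
  10 → disc 3  [load 80/110]
3 discs opened.

3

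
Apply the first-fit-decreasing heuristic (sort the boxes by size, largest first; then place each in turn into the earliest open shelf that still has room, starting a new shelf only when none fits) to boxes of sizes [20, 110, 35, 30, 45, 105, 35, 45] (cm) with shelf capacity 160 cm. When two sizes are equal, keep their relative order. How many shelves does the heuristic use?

Sorted descending: 110, 105, 45, 45, 35, 35, 30, 20.
  110 → shelf 1 (new)  [load 110/160]
  105 → shelf 2 (new)  [load 105/160]
  45 → shelf 1  [load 155/160]
  45 → shelf 2  [load 150/160]
  35 → shelf 3 (new)  [load 35/160]
  35 → shelf 3  [load 70/160]
  30 → shelf 3  [load 100/160]
  20 → shelf 3  [load 120/160]
3 shelves opened.

3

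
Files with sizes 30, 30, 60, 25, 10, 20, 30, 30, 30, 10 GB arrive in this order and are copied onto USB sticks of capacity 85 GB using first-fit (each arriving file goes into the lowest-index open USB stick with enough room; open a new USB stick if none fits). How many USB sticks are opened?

  30 → USB stick 1 (new)  [load 30/85]
  30 → USB stick 1  [load 60/85]
  60 → USB stick 2 (new)  [load 60/85]
  25 → USB stick 1  [load 85/85]
  10 → USB stick 2  [load 70/85]
  20 → USB stick 3 (new)  [load 20/85]
  30 → USB stick 3  [load 50/85]
  30 → USB stick 3  [load 80/85]
  30 → USB stick 4 (new)  [load 30/85]
  10 → USB stick 2  [load 80/85]
4 USB sticks opened.

4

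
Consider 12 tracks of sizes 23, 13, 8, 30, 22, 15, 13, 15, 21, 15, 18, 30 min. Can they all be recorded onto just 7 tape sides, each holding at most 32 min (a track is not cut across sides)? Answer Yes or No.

Total = 223 min; ⌈223/32⌉ = 7.
The bound of 7 does not rule out 7, but exhaustive search shows no assignment into 7 tape sides of capacity 32 min exists — the minimum is 8.

No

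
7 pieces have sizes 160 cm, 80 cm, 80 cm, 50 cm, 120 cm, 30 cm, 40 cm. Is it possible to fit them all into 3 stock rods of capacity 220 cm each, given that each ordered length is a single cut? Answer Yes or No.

Yes

A valid assignment using 3 stock rods:
  stock rod 1: 160 + 50 = 210
  stock rod 2: 120 + 80 = 200
  stock rod 3: 80 + 40 + 30 = 150
Every load is within 220 cm, so 3 stock rods suffice.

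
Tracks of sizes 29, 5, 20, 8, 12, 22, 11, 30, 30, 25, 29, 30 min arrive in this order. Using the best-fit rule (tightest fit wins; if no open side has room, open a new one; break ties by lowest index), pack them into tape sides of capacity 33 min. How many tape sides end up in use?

9

  29 → side 1 (new)  [load 29/33]
  5 → side 2 (new)  [load 5/33]
  20 → side 2  [load 25/33]
  8 → side 2  [load 33/33]
  12 → side 3 (new)  [load 12/33]
  22 → side 4 (new)  [load 22/33]
  11 → side 4  [load 33/33]
  30 → side 5 (new)  [load 30/33]
  30 → side 6 (new)  [load 30/33]
  25 → side 7 (new)  [load 25/33]
  29 → side 8 (new)  [load 29/33]
  30 → side 9 (new)  [load 30/33]
9 tape sides opened.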